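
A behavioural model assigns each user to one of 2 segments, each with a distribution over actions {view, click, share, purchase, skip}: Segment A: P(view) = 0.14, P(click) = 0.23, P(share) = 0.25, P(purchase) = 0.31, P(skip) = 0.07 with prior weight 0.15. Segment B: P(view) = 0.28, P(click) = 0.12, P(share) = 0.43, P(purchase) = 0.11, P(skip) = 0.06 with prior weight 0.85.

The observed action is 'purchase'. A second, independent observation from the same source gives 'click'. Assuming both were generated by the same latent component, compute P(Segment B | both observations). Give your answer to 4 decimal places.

0.5120

The responsibility of component k is w_k f_k(x) divided by Σ_j w_j f_j(x).
Since both observations come from the same component, the likelihood for component k is f_k(x₁)·f_k(x₂).
  f_A = [P(purchase | comp) = 0.31] × [0.23] = 0.0713
  f_B = [P(purchase | comp) = 0.11] × [0.12] = 0.0132
Multiply by the mixture weights:
  w_A·f_A = 0.15 × 0.0713 = 0.010695
  w_B·f_B = 0.85 × 0.0132 = 0.01122
Normaliser: 0.010695 + 0.01122 = 0.021915
Responsibility of Segment B: 0.01122 / 0.021915 ≈ 0.5120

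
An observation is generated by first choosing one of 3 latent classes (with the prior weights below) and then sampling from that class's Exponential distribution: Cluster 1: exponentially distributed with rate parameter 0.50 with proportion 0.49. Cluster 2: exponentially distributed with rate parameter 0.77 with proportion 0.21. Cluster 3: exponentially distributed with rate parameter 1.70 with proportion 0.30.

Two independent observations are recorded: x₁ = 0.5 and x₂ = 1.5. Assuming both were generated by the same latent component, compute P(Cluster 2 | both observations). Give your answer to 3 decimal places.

0.265

The responsibility of component k is w_k f_k(x) divided by Σ_j w_j f_j(x).
Since both observations come from the same component, the likelihood for component k is f_k(x₁)·f_k(x₂).
  p_1 = [0.3894] × [0.236183] = 0.0919699
  p_2 = [0.523947] × [0.242594] = 0.127107
  p_3 = [0.726605] × [0.132739] = 0.0964488
Prior × likelihood for each component:
  w_1·p_1 = 0.49 × 0.0919699 = 0.0450652
  w_2·p_2 = 0.21 × 0.127107 = 0.0266924
  w_3·p_3 = 0.30 × 0.0964488 = 0.0289346
Sum: 0.0450652 + 0.0266924 + 0.0289346 = 0.100692
P(Cluster 2 | x) ≈ 0.265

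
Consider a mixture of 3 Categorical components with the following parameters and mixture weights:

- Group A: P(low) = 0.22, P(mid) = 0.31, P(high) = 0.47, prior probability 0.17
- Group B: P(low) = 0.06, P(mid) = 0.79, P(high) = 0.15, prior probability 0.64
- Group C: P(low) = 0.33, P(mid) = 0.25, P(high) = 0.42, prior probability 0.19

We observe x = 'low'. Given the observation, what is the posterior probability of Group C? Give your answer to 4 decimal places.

By Bayes' theorem, P(k | x) = P(Z=k) f_k(x) / Σ_j P(Z=j) f_j(x).
Categorical probabilities:
  L_A = P(low | comp) = 0.22
  L_B = P(low | comp) = 0.06
  L_C = P(low | comp) = 0.33
Prior × likelihood for each component:
  P(Z=A)·L_A = 0.17 × 0.22 = 0.0374
  P(Z=B)·L_B = 0.64 × 0.06 = 0.0384
  P(Z=C)·L_C = 0.19 × 0.33 = 0.0627
Denominator: 0.0374 + 0.0384 + 0.0627 = 0.1385
Responsibility of Group C: 0.0627 / 0.1385 ≈ 0.4527

0.4527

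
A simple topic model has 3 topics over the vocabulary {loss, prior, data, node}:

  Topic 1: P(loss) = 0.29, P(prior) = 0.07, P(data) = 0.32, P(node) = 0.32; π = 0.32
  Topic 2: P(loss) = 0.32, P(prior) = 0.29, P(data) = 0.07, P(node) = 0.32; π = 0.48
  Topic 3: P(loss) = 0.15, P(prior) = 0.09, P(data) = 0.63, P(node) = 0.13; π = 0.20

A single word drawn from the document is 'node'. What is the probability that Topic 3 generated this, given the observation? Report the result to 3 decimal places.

Posterior ∝ prior × likelihood, so P(k | x) ∝ w_k f_k(x); normalise over all components.
Evaluate each component's likelihood at the observed value:
  p_1 = 0.32
  p_2 = 0.32
  p_3 = 0.13
Weight by the priors:
  w_1·p_1 = 0.32 × 0.32 = 0.1024
  w_2·p_2 = 0.48 × 0.32 = 0.1536
  w_3·p_3 = 0.20 × 0.13 = 0.026
Denominator: 0.1024 + 0.1536 + 0.026 = 0.282
Responsibility of Topic 3: 0.026 / 0.282 ≈ 0.092

0.092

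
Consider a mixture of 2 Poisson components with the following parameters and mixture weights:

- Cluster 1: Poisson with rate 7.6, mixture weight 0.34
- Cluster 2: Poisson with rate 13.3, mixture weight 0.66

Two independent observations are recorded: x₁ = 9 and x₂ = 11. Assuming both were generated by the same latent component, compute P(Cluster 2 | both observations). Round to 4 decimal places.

0.6120

Apply Bayes' rule: the posterior for each component is proportional to its prior times its likelihood at x.
Since both observations come from the same component, the likelihood for component k is f_k(x₁)·f_k(x₂).
  p_1 = [0.11666] × [0.061257] = 0.00714623
  p_2 = [0.0600876] × [0.0966264] = 0.00580605
Weight by the priors:
  π_1·p_1 = 0.34 × 0.00714623 = 0.00242972
  π_2·p_2 = 0.66 × 0.00580605 = 0.00383199
Marginal: 0.00242972 + 0.00383199 = 0.00626171
Responsibility of Cluster 2: 0.00383199 / 0.00626171 ≈ 0.6120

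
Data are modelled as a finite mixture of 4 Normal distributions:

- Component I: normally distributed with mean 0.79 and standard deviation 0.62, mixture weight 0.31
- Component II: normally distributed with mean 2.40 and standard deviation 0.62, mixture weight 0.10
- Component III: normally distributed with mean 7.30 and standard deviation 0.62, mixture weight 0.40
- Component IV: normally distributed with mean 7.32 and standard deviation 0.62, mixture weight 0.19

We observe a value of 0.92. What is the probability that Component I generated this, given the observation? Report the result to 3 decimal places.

0.981

P(component k | x) = π_k·f_k(x) / marginal(x), where marginal(x) = Σ_j π_j·f_j(x).
Evaluate each component's likelihood at the observed value:
  f_I = 0.629465
  f_II = 0.0372532
  f_III = 6.52584e-24
  f_IV = 4.68003e-24
Prior × likelihood for each component:
  π_I·f_I = 0.31 × 0.629465 = 0.195134
  π_II·f_II = 0.10 × 0.0372532 = 0.00372532
  π_III·f_III = 0.40 × 6.52584e-24 = 2.61034e-24
  π_IV·f_IV = 0.19 × 4.68003e-24 = 8.89205e-25
Evidence: 0.195134 + 0.00372532 + 2.61034e-24 + 8.89205e-25 = 0.198859
P(Component I | the observation) = 0.195134 / 0.198859 ≈ 0.981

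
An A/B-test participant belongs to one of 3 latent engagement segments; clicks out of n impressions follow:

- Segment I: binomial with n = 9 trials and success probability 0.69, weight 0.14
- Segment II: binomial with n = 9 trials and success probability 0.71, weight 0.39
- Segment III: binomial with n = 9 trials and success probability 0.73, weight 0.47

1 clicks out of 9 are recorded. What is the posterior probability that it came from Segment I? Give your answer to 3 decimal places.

The responsibility of component k is π_k f_k(x) divided by Σ_j π_j f_j(x).
Component likelihoods at x = 1 clicks out of 9:
  f_I = 0.000529645
  f_II = 0.000319657
  f_III = 0.000185556
Multiply by the mixture weights:
  π_I·f_I = 0.14 × 0.000529645 = 7.41503e-05
  π_II·f_II = 0.39 × 0.000319657 = 0.000124666
  π_III·f_III = 0.47 × 0.000185556 = 8.72114e-05
Sum: 7.41503e-05 + 0.000124666 + 8.72114e-05 = 0.000286028
P(Segment I | x) ≈ 0.259

0.259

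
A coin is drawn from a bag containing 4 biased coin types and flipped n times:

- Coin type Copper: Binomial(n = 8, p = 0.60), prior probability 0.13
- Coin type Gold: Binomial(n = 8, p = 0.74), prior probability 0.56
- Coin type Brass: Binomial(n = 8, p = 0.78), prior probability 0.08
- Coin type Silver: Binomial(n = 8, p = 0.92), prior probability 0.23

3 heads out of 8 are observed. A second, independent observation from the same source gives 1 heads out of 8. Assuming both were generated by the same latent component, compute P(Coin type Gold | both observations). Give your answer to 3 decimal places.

P(component k | x) = P(Z=k)·f_k(x) / marginal(x), where marginal(x) = Σ_j P(Z=j)·f_j(x).
Since both observations come from the same component, the likelihood for component k is f_k(x₁)·f_k(x₂).
  f_Copper = [C(8,3)·0.60^3·0.40^5 = 56·0.216·0.01024 = 0.123863] × [0.00786432] = 0.000974099
  f_Gold = [C(8,3)·0.74^3·0.26^5 = 56·0.405224·0.00118814 = 0.0269619] × [0.000475483] = 1.28199e-05
  f_Brass = [C(8,3)·0.78^3·0.22^5 = 56·0.474552·0.000515363 = 0.0136957] × [0.000155648] = 2.13171e-06
  f_Silver = [C(8,3)·0.92^3·0.08^5 = 56·0.778688·3.2768e-06 = 0.00014289] × [1.5435e-07] = 2.20551e-11
Prior × likelihood for each component:
  P(Z=Copper)·f_Copper = 0.13 × 0.000974099 = 0.000126633
  P(Z=Gold)·f_Gold = 0.56 × 1.28199e-05 = 7.17915e-06
  P(Z=Brass)·f_Brass = 0.08 × 2.13171e-06 = 1.70537e-07
  P(Z=Silver)·f_Silver = 0.23 × 2.20551e-11 = 5.07267e-12
Denominator: 0.000126633 + 7.17915e-06 + 1.70537e-07 + 5.07267e-12 = 0.000133983
So the posterior for Coin type Gold is 7.17915e-06 / 0.000133983 ≈ 0.054.

0.054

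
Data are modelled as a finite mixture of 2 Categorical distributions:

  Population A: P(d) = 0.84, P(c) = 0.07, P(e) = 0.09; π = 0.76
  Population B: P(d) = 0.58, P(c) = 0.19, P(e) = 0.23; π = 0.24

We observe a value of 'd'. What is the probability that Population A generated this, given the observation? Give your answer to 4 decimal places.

0.8210

Apply Bayes' rule: the posterior for each component is proportional to its prior times its likelihood at x.
Component likelihoods at x = 'd':
  f_A = 0.84
  f_B = 0.58
Prior × likelihood for each component:
  π_A·f_A = 0.76 × 0.84 = 0.6384
  π_B·f_B = 0.24 × 0.58 = 0.1392
Sum: 0.6384 + 0.1392 = 0.7776
P(Population A | the observation) = 0.6384 / 0.7776 ≈ 0.8210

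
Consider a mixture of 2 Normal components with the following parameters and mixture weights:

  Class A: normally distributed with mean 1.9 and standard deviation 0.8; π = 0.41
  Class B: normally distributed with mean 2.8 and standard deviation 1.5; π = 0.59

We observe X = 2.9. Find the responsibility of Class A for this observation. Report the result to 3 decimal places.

Apply Bayes' rule: the posterior for each component is proportional to its prior times its likelihood at x.
Evaluate each component's likelihood at the observed value:
  L_A = 0.228311
  L_B = 0.265371
Unnormalised posteriors:
  π_A·L_A = 0.41 × 0.228311 = 0.0936077
  π_B·L_B = 0.59 × 0.265371 = 0.156569
Evidence: 0.0936077 + 0.156569 = 0.250177
P(Class A | the observation) ≈ 0.374

0.374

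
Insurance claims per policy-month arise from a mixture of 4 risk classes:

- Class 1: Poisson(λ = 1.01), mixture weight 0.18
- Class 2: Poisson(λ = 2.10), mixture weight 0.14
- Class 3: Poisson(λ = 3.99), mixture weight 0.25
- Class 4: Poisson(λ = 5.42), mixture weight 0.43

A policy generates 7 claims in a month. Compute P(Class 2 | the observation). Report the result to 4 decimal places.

Apply Bayes' rule: the posterior for each component is proportional to its prior times its likelihood at x.
Poisson probabilities:
  p_1 = 7.74786e-05
  p_2 = 0.00437609
  p_3 = 0.0590942
  p_4 = 0.120695
Multiply by the mixture weights:
  π_1·p_1 = 0.18 × 7.74786e-05 = 1.39461e-05
  π_2·p_2 = 0.14 × 0.00437609 = 0.000612652
  π_3·p_3 = 0.25 × 0.0590942 = 0.0147735
  π_4·p_4 = 0.43 × 0.120695 = 0.0518987
Sum: 1.39461e-05 + 0.000612652 + 0.0147735 + 0.0518987 = 0.0672989
P(Class 2 | the observation) ≈ 0.0091

0.0091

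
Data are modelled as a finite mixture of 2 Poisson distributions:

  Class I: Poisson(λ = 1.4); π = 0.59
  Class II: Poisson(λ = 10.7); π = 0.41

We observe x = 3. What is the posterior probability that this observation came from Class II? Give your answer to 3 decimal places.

Apply Bayes' rule: the posterior for each component is proportional to its prior times its likelihood at x.
Evaluate each component's likelihood at the observed value:
  f_I = 0.112777
  f_II = 0.00460309
Multiply by the mixture weights:
  π_I·f_I = 0.59 × 0.112777 = 0.0665384
  π_II·f_II = 0.41 × 0.00460309 = 0.00188727
Marginal: 0.0665384 + 0.00188727 = 0.0684257
So the posterior for Class II is 0.00188727 / 0.0684257 ≈ 0.028.

0.028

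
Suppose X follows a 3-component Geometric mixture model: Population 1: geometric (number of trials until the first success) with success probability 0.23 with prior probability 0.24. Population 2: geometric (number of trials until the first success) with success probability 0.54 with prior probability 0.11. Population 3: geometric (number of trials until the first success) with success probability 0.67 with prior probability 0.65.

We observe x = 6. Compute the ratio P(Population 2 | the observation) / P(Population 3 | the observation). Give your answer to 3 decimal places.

Only the two components matter; the odds are (P(Z=i) f_i(x)) / (P(Z=j) f_j(x)).
Geometric probabilities:
  f_1 = 0.23·(1−0.23)^5 = 0.23·0.270678 = 0.062256
  f_2 = 0.54·(1−0.54)^5 = 0.54·0.0205963 = 0.011122
  f_3 = 0.67·(1−0.67)^5 = 0.67·0.00391354 = 0.00262207
Odds = (0.11/0.65) × (0.011122/0.00262207) = 0.169231 × 4.24169 ≈ 0.718

0.718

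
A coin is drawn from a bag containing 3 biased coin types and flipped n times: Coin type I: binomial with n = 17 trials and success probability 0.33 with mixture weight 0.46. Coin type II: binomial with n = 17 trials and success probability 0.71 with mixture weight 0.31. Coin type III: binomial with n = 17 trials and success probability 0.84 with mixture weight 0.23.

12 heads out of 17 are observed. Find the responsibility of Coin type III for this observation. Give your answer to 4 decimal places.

By Bayes' theorem, P(k | x) = w_k f_k(x) / Σ_j w_j f_j(x).
Binomial probabilities:
  p_I = C(17,12)·0.33^12·0.67^5 = 6188·1.66789e-06·0.135013 = 0.00139345
  p_II = C(17,12)·0.71^12·0.29^5 = 6188·0.0164097·0.00205111 = 0.208277
  p_III = C(17,12)·0.84^12·0.16^5 = 6188·0.12341·0.000104858 = 0.0800759
Multiply by the mixture weights:
  w_I·p_I = 0.46 × 0.00139345 = 0.000640987
  w_II·p_II = 0.31 × 0.208277 = 0.0645657
  w_III·p_III = 0.23 × 0.0800759 = 0.0184174
Denominator: 0.000640987 + 0.0645657 + 0.0184174 = 0.0836242
Responsibility of Coin type III: 0.0184174 / 0.0836242 ≈ 0.2202

0.2202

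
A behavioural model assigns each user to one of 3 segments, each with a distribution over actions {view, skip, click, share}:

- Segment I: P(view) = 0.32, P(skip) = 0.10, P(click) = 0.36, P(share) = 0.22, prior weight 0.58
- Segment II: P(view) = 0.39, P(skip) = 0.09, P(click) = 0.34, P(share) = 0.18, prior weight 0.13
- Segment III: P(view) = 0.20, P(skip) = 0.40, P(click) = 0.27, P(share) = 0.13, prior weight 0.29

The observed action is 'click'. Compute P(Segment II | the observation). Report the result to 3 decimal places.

0.133

The responsibility of component k is w_k f_k(x) divided by Σ_j w_j f_j(x).
Categorical probabilities:
  L_I = P(click | comp) = 0.36
  L_II = P(click | comp) = 0.34
  L_III = P(click | comp) = 0.27
Prior × likelihood for each component:
  w_I·L_I = 0.58 × 0.36 = 0.2088
  w_II·L_II = 0.13 × 0.34 = 0.0442
  w_III·L_III = 0.29 × 0.27 = 0.0783
Normaliser: 0.2088 + 0.0442 + 0.0783 = 0.3313
Responsibility of Segment II: 0.0442 / 0.3313 ≈ 0.133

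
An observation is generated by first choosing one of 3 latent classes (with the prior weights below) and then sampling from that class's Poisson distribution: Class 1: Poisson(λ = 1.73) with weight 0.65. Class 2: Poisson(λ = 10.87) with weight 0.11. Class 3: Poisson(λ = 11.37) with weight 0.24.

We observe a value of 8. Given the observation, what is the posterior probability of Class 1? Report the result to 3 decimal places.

By Bayes' theorem, P(k | x) = π_k f_k(x) / Σ_j π_j f_j(x).
Evaluate each component's likelihood at the observed value:
  L_1 = 0.000352792
  L_2 = 0.0919464
  L_3 = 0.0799162
Multiply by the mixture weights:
  π_1·L_1 = 0.65 × 0.000352792 = 0.000229315
  π_2·L_2 = 0.11 × 0.0919464 = 0.0101141
  π_3·L_3 = 0.24 × 0.0799162 = 0.0191799
Normaliser: 0.000229315 + 0.0101141 + 0.0191799 = 0.0295233
P(Class 1 | the observation) = 0.000229315 / 0.0295233 ≈ 0.008

0.008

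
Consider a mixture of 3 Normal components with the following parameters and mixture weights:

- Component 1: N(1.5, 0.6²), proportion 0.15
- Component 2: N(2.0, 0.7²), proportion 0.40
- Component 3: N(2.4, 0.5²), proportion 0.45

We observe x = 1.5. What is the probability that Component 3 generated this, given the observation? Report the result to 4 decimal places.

0.2045

The responsibility of component k is π_k f_k(x) divided by Σ_j π_j f_j(x).
Normal densities:
  L_1 = (1/(0.6·√(2π)))·exp(−(1.5−1.5)²/(2·0.6²)) = 0.664904·exp(-0.00000) = 0.664904
  L_2 = (1/(0.7·√(2π)))·exp(−(1.5−2.0)²/(2·0.7²)) = 0.569918·exp(-0.25510) = 0.441593
  L_3 = (1/(0.5·√(2π)))·exp(−(1.5−2.4)²/(2·0.5²)) = 0.797885·exp(-1.62000) = 0.1579
Unnormalised posteriors:
  π_1·L_1 = 0.15 × 0.664904 = 0.0997356
  π_2·L_2 = 0.40 × 0.441593 = 0.176637
  π_3·L_3 = 0.45 × 0.1579 = 0.0710551
Evidence: 0.0997356 + 0.176637 + 0.0710551 = 0.347428
So the posterior for Component 3 is 0.0710551 / 0.347428 ≈ 0.2045.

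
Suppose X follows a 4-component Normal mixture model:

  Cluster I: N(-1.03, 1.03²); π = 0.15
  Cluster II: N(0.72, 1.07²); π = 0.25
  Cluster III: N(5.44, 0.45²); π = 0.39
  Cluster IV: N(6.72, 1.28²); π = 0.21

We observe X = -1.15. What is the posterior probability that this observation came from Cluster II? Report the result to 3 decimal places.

0.260

By Bayes' theorem, P(k | x) = P(Z=k) f_k(x) / Σ_j P(Z=j) f_j(x).
Normal densities:
  L_I = 0.384703
  L_II = 0.0809632
  L_III = 2.38976e-47
  L_IV = 1.92673e-09
Prior × likelihood for each component:
  P(Z=I)·L_I = 0.15 × 0.384703 = 0.0577054
  P(Z=II)·L_II = 0.25 × 0.0809632 = 0.0202408
  P(Z=III)·L_III = 0.39 × 2.38976e-47 = 9.32006e-48
  P(Z=IV)·L_IV = 0.21 × 1.92673e-09 = 4.04614e-10
Sum: 0.0577054 + 0.0202408 + 9.32006e-48 + 4.04614e-10 = 0.0779462
P(Cluster II | x) ≈ 0.260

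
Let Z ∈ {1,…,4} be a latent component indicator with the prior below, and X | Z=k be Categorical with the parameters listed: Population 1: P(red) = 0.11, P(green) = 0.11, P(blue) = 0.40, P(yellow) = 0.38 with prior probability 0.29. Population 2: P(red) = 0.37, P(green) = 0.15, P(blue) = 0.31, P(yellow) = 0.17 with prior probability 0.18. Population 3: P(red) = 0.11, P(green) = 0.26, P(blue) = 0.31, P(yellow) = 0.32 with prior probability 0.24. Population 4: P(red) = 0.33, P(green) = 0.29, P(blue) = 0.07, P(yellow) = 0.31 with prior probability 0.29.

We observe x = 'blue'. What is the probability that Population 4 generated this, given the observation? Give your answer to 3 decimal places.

0.076

The responsibility of component k is π_k f_k(x) divided by Σ_j π_j f_j(x).
Categorical probabilities:
  f_1 = 0.4
  f_2 = 0.31
  f_3 = 0.31
  f_4 = 0.07
Prior × likelihood for each component:
  π_1·f_1 = 0.29 × 0.4 = 0.116
  π_2·f_2 = 0.18 × 0.31 = 0.0558
  π_3·f_3 = 0.24 × 0.31 = 0.0744
  π_4·f_4 = 0.29 × 0.07 = 0.0203
Evidence: 0.116 + 0.0558 + 0.0744 + 0.0203 = 0.2665
Responsibility of Population 4: 0.0203 / 0.2665 ≈ 0.076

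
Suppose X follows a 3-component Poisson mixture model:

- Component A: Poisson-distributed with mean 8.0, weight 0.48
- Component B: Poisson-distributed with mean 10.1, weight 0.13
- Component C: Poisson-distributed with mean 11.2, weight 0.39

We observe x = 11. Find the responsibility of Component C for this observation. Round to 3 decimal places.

0.484

P(component k | x) = w_k·f_k(x) / marginal(x), where marginal(x) = Σ_j w_j·f_j(x).
Poisson probabilities:
  f_A = 0.0721902
  f_B = 0.114817
  f_C = 0.119164
Prior × likelihood for each component:
  w_A·f_A = 0.48 × 0.0721902 = 0.0346513
  w_B·f_B = 0.13 × 0.114817 = 0.0149262
  w_C·f_C = 0.39 × 0.119164 = 0.0464739
Sum: 0.0346513 + 0.0149262 + 0.0464739 = 0.0960514
P(Component C | x) ≈ 0.484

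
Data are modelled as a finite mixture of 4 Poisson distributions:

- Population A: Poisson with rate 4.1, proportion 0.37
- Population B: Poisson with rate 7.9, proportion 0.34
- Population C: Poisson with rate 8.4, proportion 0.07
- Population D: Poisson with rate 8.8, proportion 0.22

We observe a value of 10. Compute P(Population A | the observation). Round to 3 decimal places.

0.033

Apply Bayes' rule: the posterior for each component is proportional to its prior times its likelihood at x.
Component likelihoods at x = 10:
  p_A = e^(−4.1)·4.1^10/10! = 0.00613011
  p_B = e^(−7.9)·7.9^10/10! = 0.0967345
  p_C = e^(−8.4)·8.4^10/10! = 0.108382
  p_D = e^(−8.8)·8.8^10/10! = 0.115684
Weight by the priors:
  P(Z=A)·p_A = 0.37 × 0.00613011 = 0.00226814
  P(Z=B)·p_B = 0.34 × 0.0967345 = 0.0328897
  P(Z=C)·p_C = 0.07 × 0.108382 = 0.00758672
  P(Z=D)·p_D = 0.22 × 0.115684 = 0.0254504
Marginal: 0.00226814 + 0.0328897 + 0.00758672 + 0.0254504 = 0.068195
So the posterior for Population A is 0.00226814 / 0.068195 ≈ 0.033.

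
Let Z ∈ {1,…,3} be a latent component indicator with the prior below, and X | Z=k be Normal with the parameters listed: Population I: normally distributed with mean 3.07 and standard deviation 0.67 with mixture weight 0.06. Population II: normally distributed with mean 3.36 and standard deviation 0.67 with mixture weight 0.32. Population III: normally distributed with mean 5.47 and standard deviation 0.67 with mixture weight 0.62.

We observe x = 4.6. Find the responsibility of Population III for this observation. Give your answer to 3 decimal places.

0.811

The responsibility of component k is w_k f_k(x) divided by Σ_j w_j f_j(x).
Evaluate each component's likelihood at the observed value:
  p_I = 0.0439003
  p_II = 0.107411
  p_III = 0.25627
Prior × likelihood for each component:
  w_I·p_I = 0.06 × 0.0439003 = 0.00263402
  w_II·p_II = 0.32 × 0.107411 = 0.0343715
  w_III·p_III = 0.62 × 0.25627 = 0.158888
Sum: 0.00263402 + 0.0343715 + 0.158888 = 0.195893
P(Population III | 4.6) = 0.158888 / 0.195893 ≈ 0.811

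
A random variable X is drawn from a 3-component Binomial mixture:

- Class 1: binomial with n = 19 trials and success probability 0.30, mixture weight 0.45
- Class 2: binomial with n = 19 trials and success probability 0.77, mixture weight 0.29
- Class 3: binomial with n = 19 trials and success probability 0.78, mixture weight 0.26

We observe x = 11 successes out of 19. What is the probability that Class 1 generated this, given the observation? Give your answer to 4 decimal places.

0.1722

The responsibility of component k is P(Z=k) f_k(x) divided by Σ_j P(Z=j) f_j(x).
Binomial probabilities:
  L_1 = C(19,11)·0.30^11·0.70^8 = 75582·1.77147e-06·0.057648 = 0.00771856
  L_2 = C(19,11)·0.77^11·0.23^8 = 75582·0.0564154·7.8311e-06 = 0.0333917
  L_3 = C(19,11)·0.78^11·0.22^8 = 75582·0.0650191·5.48759e-06 = 0.0269675
Weight by the priors:
  P(Z=1)·L_1 = 0.45 × 0.00771856 = 0.00347335
  P(Z=2)·L_2 = 0.29 × 0.0333917 = 0.0096836
  P(Z=3)·L_3 = 0.26 × 0.0269675 = 0.00701155
Normaliser: 0.00347335 + 0.0096836 + 0.00701155 = 0.0201685
Responsibility of Class 1: 0.00347335 / 0.0201685 ≈ 0.1722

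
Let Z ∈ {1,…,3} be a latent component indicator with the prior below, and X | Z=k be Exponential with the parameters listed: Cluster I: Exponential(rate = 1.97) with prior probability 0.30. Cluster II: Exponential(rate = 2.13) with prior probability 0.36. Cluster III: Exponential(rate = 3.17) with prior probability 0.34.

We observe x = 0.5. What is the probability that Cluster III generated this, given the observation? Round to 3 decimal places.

Apply Bayes' rule: the posterior for each component is proportional to its prior times its likelihood at x.
Exponential densities:
  f_I = 1.97·e^(−1.97·0.5) = 1.97·e^(−0.9850) = 0.735675
  f_II = 2.13·e^(−2.13·0.5) = 2.13·e^(−1.0650) = 0.73427
  f_III = 3.17·e^(−3.17·0.5) = 3.17·e^(−1.5850) = 0.649685
Multiply by the mixture weights:
  P(Z=I)·f_I = 0.30 × 0.735675 = 0.220703
  P(Z=II)·f_II = 0.36 × 0.73427 = 0.264337
  P(Z=III)·f_III = 0.34 × 0.649685 = 0.220893
Marginal: 0.220703 + 0.264337 + 0.220893 = 0.705933
Responsibility of Cluster III: 0.220893 / 0.705933 ≈ 0.313

0.313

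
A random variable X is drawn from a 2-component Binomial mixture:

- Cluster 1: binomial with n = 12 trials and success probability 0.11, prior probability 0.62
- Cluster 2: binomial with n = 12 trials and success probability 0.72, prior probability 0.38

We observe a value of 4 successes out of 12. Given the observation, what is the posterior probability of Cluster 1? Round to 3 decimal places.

By Bayes' theorem, P(k | x) = π_k f_k(x) / Σ_j π_j f_j(x).
Evaluate each component's likelihood at the observed value:
  f_1 = C(12,4)·0.11^4·0.89^8 = 495·0.00014641·0.393659 = 0.0285296
  f_2 = C(12,4)·0.72^4·0.28^8 = 495·0.268739·3.77802e-05 = 0.00502573
Multiply by the mixture weights:
  π_1·f_1 = 0.62 × 0.0285296 = 0.0176884
  π_2·f_2 = 0.38 × 0.00502573 = 0.00190978
Evidence: 0.0176884 + 0.00190978 = 0.0195981
Responsibility of Cluster 1: 0.0176884 / 0.0195981 ≈ 0.903

0.903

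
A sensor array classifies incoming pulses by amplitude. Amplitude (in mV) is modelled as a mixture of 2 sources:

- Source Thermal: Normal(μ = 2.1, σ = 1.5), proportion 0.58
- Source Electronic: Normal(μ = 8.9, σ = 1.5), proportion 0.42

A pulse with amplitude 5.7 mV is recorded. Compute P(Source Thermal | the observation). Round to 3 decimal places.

0.430

Apply Bayes' rule: the posterior for each component is proportional to its prior times its likelihood at x.
Normal densities:
  f_Thermal = (1/(1.5·√(2π)))·exp(−(5.7−2.1)²/(2·1.5²)) = 0.265962·exp(-2.88000) = 0.0149297
  f_Electronic = (1/(1.5·√(2π)))·exp(−(5.7−8.9)²/(2·1.5²)) = 0.265962·exp(-2.27556) = 0.0273248
Unnormalised posteriors:
  π_Thermal·f_Thermal = 0.58 × 0.0149297 = 0.00865922
  π_Electronic·f_Electronic = 0.42 × 0.0273248 = 0.0114764
Marginal: 0.00865922 + 0.0114764 = 0.0201357
So the posterior for Source Thermal is 0.00865922 / 0.0201357 ≈ 0.430.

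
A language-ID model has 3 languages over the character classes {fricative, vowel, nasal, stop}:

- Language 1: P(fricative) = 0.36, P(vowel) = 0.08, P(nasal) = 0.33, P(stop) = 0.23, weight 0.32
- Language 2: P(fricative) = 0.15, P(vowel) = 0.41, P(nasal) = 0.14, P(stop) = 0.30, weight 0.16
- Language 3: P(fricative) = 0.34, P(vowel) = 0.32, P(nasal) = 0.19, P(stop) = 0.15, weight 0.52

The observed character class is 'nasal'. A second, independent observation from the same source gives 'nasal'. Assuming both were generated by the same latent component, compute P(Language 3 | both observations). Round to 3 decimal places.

The responsibility of component k is π_k f_k(x) divided by Σ_j π_j f_j(x).
Since both observations come from the same component, the likelihood for component k is f_k(x₁)·f_k(x₂).
  L_1 = [0.33] × [0.33] = 0.1089
  L_2 = [0.14] × [0.14] = 0.0196
  L_3 = [0.19] × [0.19] = 0.0361
Prior × likelihood for each component:
  π_1·L_1 = 0.32 × 0.1089 = 0.034848
  π_2·L_2 = 0.16 × 0.0196 = 0.003136
  π_3·L_3 = 0.52 × 0.0361 = 0.018772
Normaliser: 0.034848 + 0.003136 + 0.018772 = 0.056756
Responsibility of Language 3: 0.018772 / 0.056756 ≈ 0.331

0.331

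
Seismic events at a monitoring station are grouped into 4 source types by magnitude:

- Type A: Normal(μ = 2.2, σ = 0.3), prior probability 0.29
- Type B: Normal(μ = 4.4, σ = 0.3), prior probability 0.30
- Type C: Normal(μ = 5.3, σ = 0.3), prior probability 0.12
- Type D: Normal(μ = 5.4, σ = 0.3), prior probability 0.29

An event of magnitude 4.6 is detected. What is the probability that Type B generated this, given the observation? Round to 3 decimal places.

Posterior ∝ prior × likelihood, so P(k | x) ∝ P(Z=k) f_k(x); normalise over all components.
Component likelihoods at x = 4.6:
  p_A = (1/(0.3·√(2π)))·exp(−(4.6−2.2)²/(2·0.3²)) = 1.329808·exp(-32.00000) = 1.68409e-14
  p_B = (1/(0.3·√(2π)))·exp(−(4.6−4.4)²/(2·0.3²)) = 1.329808·exp(-0.22222) = 1.06483
  p_C = (1/(0.3·√(2π)))·exp(−(4.6−5.3)²/(2·0.3²)) = 1.329808·exp(-2.72222) = 0.0874063
  p_D = (1/(0.3·√(2π)))·exp(−(4.6−5.4)²/(2·0.3²)) = 1.329808·exp(-3.55556) = 0.0379866
Weight by the priors:
  P(Z=A)·p_A = 0.29 × 1.68409e-14 = 4.88386e-15
  P(Z=B)·p_B = 0.30 × 1.06483 = 0.319448
  P(Z=C)·p_C = 0.12 × 0.0874063 = 0.0104888
  P(Z=D)·p_D = 0.29 × 0.0379866 = 0.0110161
Normaliser: 4.88386e-15 + 0.319448 + 0.0104888 + 0.0110161 = 0.340953
P(Type B | x) ≈ 0.937

0.937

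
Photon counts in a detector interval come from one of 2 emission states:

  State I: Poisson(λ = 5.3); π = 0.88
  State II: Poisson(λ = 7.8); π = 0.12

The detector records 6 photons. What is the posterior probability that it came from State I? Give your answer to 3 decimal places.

The responsibility of component k is P(Z=k) f_k(x) divided by Σ_j P(Z=j) f_j(x).
Poisson probabilities:
  f_I = 0.15366
  f_II = 0.128156
Weight by the priors:
  P(Z=I)·f_I = 0.88 × 0.15366 = 0.135221
  P(Z=II)·f_II = 0.12 × 0.128156 = 0.0153787
Evidence: 0.135221 + 0.0153787 = 0.1506
So the posterior for State I is 0.135221 / 0.1506 ≈ 0.898.

0.898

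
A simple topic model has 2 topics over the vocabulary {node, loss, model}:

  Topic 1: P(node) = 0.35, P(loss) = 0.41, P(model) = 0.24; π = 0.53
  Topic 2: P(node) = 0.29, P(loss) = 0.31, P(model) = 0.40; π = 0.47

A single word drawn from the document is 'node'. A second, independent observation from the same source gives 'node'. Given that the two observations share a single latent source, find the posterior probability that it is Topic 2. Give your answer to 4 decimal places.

The responsibility of component k is π_k f_k(x) divided by Σ_j π_j f_j(x).
Since both observations come from the same component, the likelihood for component k is f_k(x₁)·f_k(x₂).
  L_1 = [0.35] × [0.35] = 0.1225
  L_2 = [0.29] × [0.29] = 0.0841
Unnormalised posteriors:
  π_1·L_1 = 0.53 × 0.1225 = 0.064925
  π_2·L_2 = 0.47 × 0.0841 = 0.039527
Sum: 0.064925 + 0.039527 = 0.104452
P(Topic 2 | data) ≈ 0.3784

0.3784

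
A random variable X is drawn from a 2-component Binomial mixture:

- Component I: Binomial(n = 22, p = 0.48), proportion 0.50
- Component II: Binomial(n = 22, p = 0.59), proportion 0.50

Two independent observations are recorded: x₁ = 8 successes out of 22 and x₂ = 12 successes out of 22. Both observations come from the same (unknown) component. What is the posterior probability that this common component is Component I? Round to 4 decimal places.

By Bayes' theorem, P(k | x) = π_k f_k(x) / Σ_j π_j f_j(x).
Since both observations come from the same component, the likelihood for component k is f_k(x₁)·f_k(x₂).
  L_I = [C(22,8)·0.48^8·0.52^14 = 319770·0.00281793·0.000105693 = 0.0952389] × [0.139828] = 0.0133171
  L_II = [C(22,8)·0.59^8·0.41^14 = 319770·0.014683·3.79292e-06 = 0.0178085] × [0.154429] = 0.00275015
Prior × likelihood for each component:
  π_I·L_I = 0.50 × 0.0133171 = 0.00665854
  π_II·L_II = 0.50 × 0.00275015 = 0.00137508
Denominator: 0.00665854 + 0.00137508 = 0.00803362
So the posterior for Component I is 0.00665854 / 0.00803362 ≈ 0.8288.

0.8288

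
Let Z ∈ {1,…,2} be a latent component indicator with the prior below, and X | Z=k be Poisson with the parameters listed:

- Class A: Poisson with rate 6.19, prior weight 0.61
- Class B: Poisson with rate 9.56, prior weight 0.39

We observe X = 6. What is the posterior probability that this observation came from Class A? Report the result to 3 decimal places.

Posterior ∝ prior × likelihood, so P(k | x) ∝ P(Z=k) f_k(x); normalise over all components.
Component likelihoods at x = 6:
  f_A = 0.160151
  f_B = 0.0747411
Unnormalised posteriors:
  P(Z=A)·f_A = 0.61 × 0.160151 = 0.0976919
  P(Z=B)·f_B = 0.39 × 0.0747411 = 0.029149
Marginal: 0.0976919 + 0.029149 = 0.126841
P(Class A | 6) = 0.0976919 / 0.126841 ≈ 0.770

0.770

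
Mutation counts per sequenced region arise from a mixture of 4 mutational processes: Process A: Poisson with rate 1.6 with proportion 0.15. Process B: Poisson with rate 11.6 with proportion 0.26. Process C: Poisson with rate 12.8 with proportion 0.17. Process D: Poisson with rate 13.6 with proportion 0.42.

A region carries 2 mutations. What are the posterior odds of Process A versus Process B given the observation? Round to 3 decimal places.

The posterior odds equal the prior odds times the likelihood ratio: (P(Z=i)/P(Z=j))·(f_i(x)/f_j(x)).
Poisson probabilities:
  L_A = e^(−1.6)·1.6^2/2! = 0.258428
  L_B = e^(−11.6)·11.6^2/2! = 0.000616694
  L_C = e^(−12.8)·12.8^2/2! = 0.000226162
  L_D = e^(−13.6)·13.6^2/2! = 0.000114721
0.0387641 / 0.000160341 ≈ 241.761

241.761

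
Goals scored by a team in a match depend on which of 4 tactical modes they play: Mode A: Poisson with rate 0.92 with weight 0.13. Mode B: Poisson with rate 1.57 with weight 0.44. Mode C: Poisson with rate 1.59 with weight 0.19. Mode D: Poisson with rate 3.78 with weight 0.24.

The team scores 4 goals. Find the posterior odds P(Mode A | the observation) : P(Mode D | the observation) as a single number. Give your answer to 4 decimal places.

0.0332

Since P(k|x) ∝ π_k f_k(x), the posterior odds are π_i f_i(x) / (π_j f_j(x)).
Component likelihoods at x = 4 goals:
  p_A = 0.0118957
  p_B = 0.0526678
  p_C = 0.0543062
  p_D = 0.194143
0.00154644 / 0.0465944 ≈ 0.0332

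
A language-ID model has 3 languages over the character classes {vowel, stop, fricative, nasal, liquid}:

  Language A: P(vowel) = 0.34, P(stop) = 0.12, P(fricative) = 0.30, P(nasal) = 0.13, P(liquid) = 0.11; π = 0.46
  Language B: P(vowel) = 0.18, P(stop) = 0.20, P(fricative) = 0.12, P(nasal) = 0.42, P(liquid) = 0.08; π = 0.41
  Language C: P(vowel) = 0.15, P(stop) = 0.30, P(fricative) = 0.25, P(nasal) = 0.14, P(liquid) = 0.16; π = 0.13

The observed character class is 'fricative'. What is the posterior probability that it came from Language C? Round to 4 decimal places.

0.1479

The responsibility of component k is P(Z=k) f_k(x) divided by Σ_j P(Z=j) f_j(x).
Categorical probabilities:
  L_A = P(fricative | comp) = 0.30
  L_B = P(fricative | comp) = 0.12
  L_C = P(fricative | comp) = 0.25
Multiply by the mixture weights:
  P(Z=A)·L_A = 0.46 × 0.3 = 0.138
  P(Z=B)·L_B = 0.41 × 0.12 = 0.0492
  P(Z=C)·L_C = 0.13 × 0.25 = 0.0325
Normaliser: 0.138 + 0.0492 + 0.0325 = 0.2197
P(Language C | the observation) ≈ 0.1479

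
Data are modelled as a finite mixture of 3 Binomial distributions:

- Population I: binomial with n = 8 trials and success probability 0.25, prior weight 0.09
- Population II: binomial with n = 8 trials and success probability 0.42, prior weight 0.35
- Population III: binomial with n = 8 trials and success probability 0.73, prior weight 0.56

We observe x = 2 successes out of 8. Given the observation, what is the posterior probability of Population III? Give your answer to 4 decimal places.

P(component k | x) = π_k·f_k(x) / marginal(x), where marginal(x) = Σ_j π_j·f_j(x).
Component likelihoods at x = 2 successes out of 8:
  f_I = C(8,2)·0.25^2·0.75^6 = 28·0.0625·0.177979 = 0.311462
  f_II = C(8,2)·0.42^2·0.58^6 = 28·0.1764·0.0380687 = 0.188029
  f_III = C(8,2)·0.73^2·0.27^6 = 28·0.5329·0.00038742 = 0.00578078
Weight by the priors:
  π_I·f_I = 0.09 × 0.311462 = 0.0280316
  π_II·f_II = 0.35 × 0.188029 = 0.0658101
  π_III·f_III = 0.56 × 0.00578078 = 0.00323724
Marginal: 0.0280316 + 0.0658101 + 0.00323724 = 0.097079
So the posterior for Population III is 0.00323724 / 0.097079 ≈ 0.0333.

0.0333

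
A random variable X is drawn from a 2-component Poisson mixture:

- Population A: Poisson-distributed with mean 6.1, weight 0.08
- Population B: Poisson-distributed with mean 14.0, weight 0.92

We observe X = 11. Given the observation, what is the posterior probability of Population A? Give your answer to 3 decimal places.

0.025

Posterior ∝ prior × likelihood, so P(k | x) ∝ π_k f_k(x); normalise over all components.
Component likelihoods at x = 11:
  p_A = e^(−6.1)·6.1^11/11! = 0.0244498
  p_B = e^(−14.0)·14.0^11/11! = 0.0843587
Unnormalised posteriors:
  π_A·p_A = 0.08 × 0.0244498 = 0.00195599
  π_B·p_B = 0.92 × 0.0843587 = 0.07761
Marginal: 0.00195599 + 0.07761 = 0.079566
P(Population A | the observation) = 0.00195599 / 0.079566 ≈ 0.025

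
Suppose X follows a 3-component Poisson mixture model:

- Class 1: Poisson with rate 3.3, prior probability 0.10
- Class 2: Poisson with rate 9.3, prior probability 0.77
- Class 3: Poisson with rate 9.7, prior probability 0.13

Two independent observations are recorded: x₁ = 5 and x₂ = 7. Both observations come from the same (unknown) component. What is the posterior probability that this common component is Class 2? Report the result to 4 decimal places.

P(component k | x) = P(Z=k)·f_k(x) / marginal(x), where marginal(x) = Σ_j P(Z=j)·f_j(x).
Since both observations come from the same component, the likelihood for component k is f_k(x₁)·f_k(x₂).
  f_1 = [0.120286] × [0.0311886] = 0.00375156
  f_2 = [0.0530023] × [0.109147] = 0.00578504
  f_3 = [0.0438552] × [0.0982461] = 0.0043086
Multiply by the mixture weights:
  P(Z=1)·f_1 = 0.10 × 0.00375156 = 0.000375156
  P(Z=2)·f_2 = 0.77 × 0.00578504 = 0.00445448
  P(Z=3)·f_3 = 0.13 × 0.0043086 = 0.000560118
Normaliser: 0.000375156 + 0.00445448 + 0.000560118 = 0.00538975
P(Class 2 | x₁, x₂) ≈ 0.8265

0.8265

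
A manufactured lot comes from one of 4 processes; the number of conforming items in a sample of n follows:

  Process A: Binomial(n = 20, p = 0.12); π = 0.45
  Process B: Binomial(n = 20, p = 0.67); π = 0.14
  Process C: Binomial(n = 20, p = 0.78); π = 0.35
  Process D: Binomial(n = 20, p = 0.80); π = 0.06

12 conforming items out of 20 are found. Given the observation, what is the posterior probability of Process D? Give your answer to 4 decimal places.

0.0392

Apply Bayes' rule: the posterior for each component is proportional to its prior times its likelihood at x.
Evaluate each component's likelihood at the observed value:
  p_A = C(20,12)·0.12^12·0.88^8 = 125970·8.9161e-12·0.359635 = 4.03928e-07
  p_B = C(20,12)·0.67^12·0.33^8 = 125970·0.00818272·0.000140641 = 0.144969
  p_C = C(20,12)·0.78^12·0.22^8 = 125970·0.0507149·5.48759e-06 = 0.0350577
  p_D = C(20,12)·0.80^12·0.20^8 = 125970·0.0687195·2.56e-06 = 0.0221609
Prior × likelihood for each component:
  P(Z=A)·p_A = 0.45 × 4.03928e-07 = 1.81767e-07
  P(Z=B)·p_B = 0.14 × 0.144969 = 0.0202957
  P(Z=C)·p_C = 0.35 × 0.0350577 = 0.0122702
  P(Z=D)·p_D = 0.06 × 0.0221609 = 0.00132965
Normaliser: 1.81767e-07 + 0.0202957 + 0.0122702 + 0.00132965 = 0.0338958
Responsibility of Process D: 0.00132965 / 0.0338958 ≈ 0.0392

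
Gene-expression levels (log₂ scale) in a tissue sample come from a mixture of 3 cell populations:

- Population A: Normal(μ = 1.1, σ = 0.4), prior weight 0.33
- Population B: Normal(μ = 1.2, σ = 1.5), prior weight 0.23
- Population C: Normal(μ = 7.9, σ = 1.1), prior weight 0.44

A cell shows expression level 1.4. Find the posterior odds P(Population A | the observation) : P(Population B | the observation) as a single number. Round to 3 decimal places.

Since P(k|x) ∝ P(Z=k) f_k(x), the posterior odds are P(Z=i) f_i(x) / (P(Z=j) f_j(x)).
Evaluate each component's likelihood at the observed value:
  f_A = (1/(0.4·√(2π)))·exp(−(1.4−1.1)²/(2·0.4²)) = 0.997356·exp(-0.28125) = 0.752844
  f_B = (1/(1.5·√(2π)))·exp(−(1.4−1.2)²/(2·1.5²)) = 0.265962·exp(-0.00889) = 0.263608
  f_C = (1/(1.1·√(2π)))·exp(−(1.4−7.9)²/(2·1.1²)) = 0.362675·exp(-17.45868) = 9.49096e-09
Odds = (0.33/0.23) × (0.752844/0.263608) = 1.43478 × 2.85592 ≈ 4.098

4.098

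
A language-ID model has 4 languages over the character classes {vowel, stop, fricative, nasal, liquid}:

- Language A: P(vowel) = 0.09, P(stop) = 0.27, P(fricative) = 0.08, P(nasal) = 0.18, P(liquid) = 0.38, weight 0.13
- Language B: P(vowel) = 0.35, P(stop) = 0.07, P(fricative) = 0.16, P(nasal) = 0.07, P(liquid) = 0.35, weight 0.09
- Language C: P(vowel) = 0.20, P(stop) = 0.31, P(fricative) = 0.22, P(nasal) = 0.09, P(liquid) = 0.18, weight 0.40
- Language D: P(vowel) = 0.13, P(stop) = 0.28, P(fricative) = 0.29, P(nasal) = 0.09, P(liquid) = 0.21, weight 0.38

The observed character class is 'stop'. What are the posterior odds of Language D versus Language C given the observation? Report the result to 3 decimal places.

0.858

Since P(k|x) ∝ w_k f_k(x), the posterior odds are w_i f_i(x) / (w_j f_j(x)).
Evaluate each component's likelihood at the observed value:
  f_A = P(stop | comp) = 0.27
  f_B = P(stop | comp) = 0.07
  f_C = P(stop | comp) = 0.31
  f_D = P(stop | comp) = 0.28
Odds = (0.38/0.40) × (0.28/0.31) = 0.95 × 0.903226 ≈ 0.858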